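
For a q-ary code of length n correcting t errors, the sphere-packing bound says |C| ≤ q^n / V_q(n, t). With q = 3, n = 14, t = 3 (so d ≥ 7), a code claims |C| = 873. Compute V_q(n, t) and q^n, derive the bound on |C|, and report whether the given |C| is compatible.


V_q(n, t) = 3305, q^n = 4782969, Hamming bound = 1447, |C| = 873 ≤ bound (satisfied).

Step 1: Compute V_q(n, t) = Σ_{j=0}^3 C(n, j) (q−1)^j.
  j = 0: C(14,0)·(2)^0 = 1·1 = 1.
  j = 1: C(14,1)·(2)^1 = 14·2 = 28.
  j = 2: C(14,2)·(2)^2 = 91·4 = 364.
  j = 3: C(14,3)·(2)^3 = 364·8 = 2912.
  V_q(n, t) = 1 + 28 + 364 + 2912 = 3305.
Step 2: q^n = 3^14 = 4782969.
Step 3: Hamming bound ⌊q^n / V_q(n,t)⌋ = ⌊4782969/3305⌋ = 1447.
Step 4: Compare |C| = 873 to 1447: satisfied.
The claimed |C| lies below the Hamming bound.


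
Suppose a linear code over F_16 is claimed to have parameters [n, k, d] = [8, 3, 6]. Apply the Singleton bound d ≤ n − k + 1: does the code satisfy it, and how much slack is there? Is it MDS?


Singleton RHS = n − k + 1 = 6, slack = 0, bound satisfied, MDS.

Singleton bound: d ≤ n − k + 1.
Here n = 8, k = 3, so n − k + 1 = 6.
Given d = 6, check d ≤ 6: YES.
Slack = (n − k + 1) − d = 0.
The code is MDS (slack = 0).
Description: the claimed parameters are [8, 3, 6]_16; such a code would be MDS (meets Singleton bound).


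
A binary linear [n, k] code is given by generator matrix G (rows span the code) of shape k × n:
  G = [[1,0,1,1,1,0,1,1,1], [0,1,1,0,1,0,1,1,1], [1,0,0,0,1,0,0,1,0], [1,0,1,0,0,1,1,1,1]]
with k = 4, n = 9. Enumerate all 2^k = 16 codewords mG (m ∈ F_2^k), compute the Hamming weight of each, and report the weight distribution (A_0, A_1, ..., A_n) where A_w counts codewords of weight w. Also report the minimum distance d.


Weight distribution: A_0 = 1, A_3 = 4, A_4 = 4, A_5 = 2, A_6 = 2, A_7 = 2, A_8 = 1. Minimum distance d = 3.

Enumerate all 2^4 = 16 messages m ∈ F_2^4.
For each, compute codeword c = mG in F_2^9, then tally its weight.
  m = 0000 → c = 000000000, weight = 0.
  m = 1000 → c = 101110111, weight = 7.
  m = 0100 → c = 011010111, weight = 6.
  m = 1100 → c = 110100000, weight = 3.
  m = 0010 → c = 100010010, weight = 3.
  m = 1010 → c = 001100101, weight = 4.
  m = 0110 → c = 111000101, weight = 5.
  m = 1110 → c = 010110010, weight = 4.
  m = 0001 → c = 101001111, weight = 6.
  m = 1001 → c = 000111000, weight = 3.
  m = 0101 → c = 110011000, weight = 4.
  m = 1101 → c = 011101111, weight = 7.
  m = 0011 → c = 001011101, weight = 5.
  m = 1011 → c = 100101010, weight = 4.
  m = 0111 → c = 010001010, weight = 3.
  m = 1111 → c = 111111101, weight = 8.
Tally weights:
  weight 0: 1 codewords.
  weight 3: 4 codewords.
  weight 4: 4 codewords.
  weight 5: 2 codewords.
  weight 6: 2 codewords.
  weight 7: 2 codewords.
  weight 8: 1 codewords.
Minimum distance d = smallest w > 0 with A_w > 0 = 3.
Sanity: Σ A_w = 16 = 2^4 = 16 ✓.


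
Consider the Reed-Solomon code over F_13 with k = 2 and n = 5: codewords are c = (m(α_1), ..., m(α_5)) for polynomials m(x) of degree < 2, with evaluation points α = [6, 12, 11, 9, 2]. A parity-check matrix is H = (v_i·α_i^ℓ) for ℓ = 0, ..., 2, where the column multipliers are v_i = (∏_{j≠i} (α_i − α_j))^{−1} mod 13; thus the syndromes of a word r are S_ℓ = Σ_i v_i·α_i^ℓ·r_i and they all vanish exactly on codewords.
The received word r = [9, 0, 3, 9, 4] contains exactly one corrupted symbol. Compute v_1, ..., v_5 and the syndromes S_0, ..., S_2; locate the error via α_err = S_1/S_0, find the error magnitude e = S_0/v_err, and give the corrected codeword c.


S = (1, 6, 10), error at position 1, error magnitude e = 4, c = [5, 0, 3, 9, 4].

Step 1: column multipliers v_i = (∏_{j≠i}(α_i − α_j))^{−1} mod 13.
  i = 1 (α = 6): (6−12)(6−11)(6−9)(6−2) = (−6)·(−5)·(−3)·4 = −360 ≡ 4, so v_1 = 4^{−1} = 10 (mod 13).
  i = 2 (α = 12): (12−6)(12−11)(12−9)(12−2) = 6·1·3·10 = 180 ≡ 11, so v_2 = 11^{−1} = 6 (mod 13).
  i = 3 (α = 11): (11−6)(11−12)(11−9)(11−2) = 5·(−1)·2·9 = −90 ≡ 1, so v_3 = 1^{−1} = 1 (mod 13).
  i = 4 (α = 9): (9−6)(9−12)(9−11)(9−2) = 3·(−3)·(−2)·7 = 126 ≡ 9, so v_4 = 9^{−1} = 3 (mod 13).
  i = 5 (α = 2): (2−6)(2−12)(2−11)(2−9) = (−4)·(−10)·(−9)·(−7) = 2520 ≡ 11, so v_5 = 11^{−1} = 6 (mod 13).
  v = [10, 6, 1, 3, 6].
Step 2: syndromes of r = [9, 0, 3, 9, 4] (all sums mod 13).
  S_0 = Σ v_i r_i = 10·9 + 6·0 + 1·3 + 3·9 + 6·4 = 144 ≡ 1.
  S_1 = Σ v_i α_i r_i = 10·6·9 + 6·12·0 + 1·11·3 + 3·9·9 + 6·2·4 = 864 ≡ 6.
  α_i^2 mod 13 = [10, 1, 4, 3, 4].
  S_2 = Σ v_i α_i^2 r_i = 10·10·9 + 6·1·0 + 1·4·3 + 3·3·9 + 6·4·4 = 1089 ≡ 10.
  S = (1, 6, 10) ≠ 0, so r is not a codeword (an error is present).
Step 3: locate the error. For a single error e at position i, S_ℓ = v_i·e·α_i^ℓ, so α_err = S_1/S_0.
  S_0^{−1} = 1^{−1} = 1 (mod 13), so α_err = 6·1 = 6 ≡ 6 = α_1. Error position i = 1.
  Consistency check: S_2/S_1 = 10·11 = 110 ≡ 6 = α_err ✓ (single-error assumption holds).
Step 4: error magnitude e = S_0/v_1 = S_0·∏_{j≠1}(α_1 − α_j) = 1·4 = 4 ≡ 4 (mod 13).
Step 5: correct position 1: c_1 = r_1 − e = 9 − 4 ≡ 5 (mod 13). Hence c = [5, 0, 3, 9, 4].
  Check: interpolating c through the α_i gives m(x) = 10 + 10·x (degree < 2) with m(α_i) = c_i for every i, so c is indeed a codeword.


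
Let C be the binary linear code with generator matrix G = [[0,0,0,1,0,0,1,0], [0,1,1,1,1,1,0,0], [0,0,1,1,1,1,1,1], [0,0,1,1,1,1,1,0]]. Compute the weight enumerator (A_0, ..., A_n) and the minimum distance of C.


Weight distribution: A_0 = 1, A_1 = 1, A_2 = 3, A_3 = 4, A_4 = 1, A_5 = 3, A_6 = 3. Minimum distance d = 1.

Enumerate all 2^4 = 16 messages m ∈ F_2^4.
For each, compute codeword c = mG in F_2^8, then tally its weight.
  m = 0000 → c = 00000000, weight = 0.
  m = 1000 → c = 00010010, weight = 2.
  m = 0100 → c = 01111100, weight = 5.
  m = 1100 → c = 01101110, weight = 5.
  m = 0010 → c = 00111111, weight = 6.
  m = 1010 → c = 00101101, weight = 4.
  m = 0110 → c = 01000011, weight = 3.
  m = 1110 → c = 01010001, weight = 3.
  m = 0001 → c = 00111110, weight = 5.
  m = 1001 → c = 00101100, weight = 3.
  m = 0101 → c = 01000010, weight = 2.
  m = 1101 → c = 01010000, weight = 2.
  m = 0011 → c = 00000001, weight = 1.
  m = 1011 → c = 00010011, weight = 3.
  m = 0111 → c = 01111101, weight = 6.
  m = 1111 → c = 01101111, weight = 6.
Tally weights:
  weight 0: 1 codewords.
  weight 1: 1 codewords.
  weight 2: 3 codewords.
  weight 3: 4 codewords.
  weight 4: 1 codewords.
  weight 5: 3 codewords.
  weight 6: 3 codewords.
Minimum distance d = smallest w > 0 with A_w > 0 = 1.
Sanity: Σ A_w = 16 = 2^4 = 16 ✓.


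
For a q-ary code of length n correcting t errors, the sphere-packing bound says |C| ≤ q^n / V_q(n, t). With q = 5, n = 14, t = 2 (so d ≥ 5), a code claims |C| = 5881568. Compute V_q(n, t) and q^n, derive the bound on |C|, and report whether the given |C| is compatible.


V_q(n, t) = 1513, q^n = 6103515625, Hamming bound = 4034048, |C| = 5881568 > bound (violated).

Step 1: Compute V_q(n, t) = Σ_{j=0}^2 C(n, j) (q−1)^j.
  j = 0: C(14,0)·(4)^0 = 1·1 = 1.
  j = 1: C(14,1)·(4)^1 = 14·4 = 56.
  j = 2: C(14,2)·(4)^2 = 91·16 = 1456.
  V_q(n, t) = 1 + 56 + 1456 = 1513.
Step 2: q^n = 5^14 = 6103515625.
Step 3: Hamming bound ⌊q^n / V_q(n,t)⌋ = ⌊6103515625/1513⌋ = 4034048.
Step 4: Compare |C| = 5881568 to 4034048: violated.
The claimed |C| lies above the Hamming bound, so no 5-ary code of length 14 with d ≥ 5 can have 5881568 codewords.


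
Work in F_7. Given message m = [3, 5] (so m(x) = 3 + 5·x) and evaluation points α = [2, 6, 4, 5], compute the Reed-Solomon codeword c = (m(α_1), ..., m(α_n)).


c = [6, 5, 2, 0]

Message polynomial: m(x) = 3 + 5·x (mod 7).
For each evaluation point α_i, compute m(α_i) mod 7:
  α_1 = 2: Horner steps 5 → 6, so m(2) = 6.
  α_2 = 6: Horner steps 5 → 5, so m(6) = 5.
  α_3 = 4: Horner steps 5 → 2, so m(4) = 2.
  α_4 = 5: Horner steps 5 → 0, so m(5) = 0.
Codeword c = [6, 5, 2, 0] ∈ F_7^4.


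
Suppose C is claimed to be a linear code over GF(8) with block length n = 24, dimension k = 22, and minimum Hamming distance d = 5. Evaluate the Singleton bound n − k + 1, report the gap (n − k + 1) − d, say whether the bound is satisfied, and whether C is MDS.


Singleton RHS = n − k + 1 = 3, slack = -2, bound violated (no such code; not MDS).

Singleton bound: d ≤ n − k + 1.
Here n = 24, k = 22, so n − k + 1 = 3.
Given d = 5, check d ≤ 3: NO.
Slack = (n − k + 1) − d = -2.
The slack is negative: d = 5 exceeds n − k + 1 = 3 by 2, so the Singleton bound is violated and no linear [24, 22, 5]_8 code can exist. In particular it is not MDS (MDS requires d = n − k + 1 exactly).
Description: the claimed parameters are [24, 22, 5]_8; such a code would be impossible (violates the Singleton bound).


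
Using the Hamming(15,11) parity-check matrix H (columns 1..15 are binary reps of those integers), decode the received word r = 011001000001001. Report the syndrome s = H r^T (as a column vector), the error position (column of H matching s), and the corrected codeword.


s = (0, 1, 0, 0)^T, error position = 4, corrected codeword c = 011101000001001

Compute s = H r^T mod 2 one row at a time:
  s_1 = 0 + 0 + 0 + 0 + 1 + 0 + 0 + 1 = 2 ≡ 0 (mod 2).
  s_2 = 0 + 0 + 1 + 0 + 1 + 0 + 0 + 1 = 3 ≡ 1 (mod 2).
  s_3 = 1 + 1 + 1 + 0 + 0 + 0 + 0 + 1 = 4 ≡ 0 (mod 2).
  s_4 = 0 + 1 + 0 + 0 + 0 + 0 + 0 + 1 = 2 ≡ 0 (mod 2).
s = (0, 1, 0, 0)^T — this equals column 4 of H (binary 0100), so error is at position 4.
Correct: flip bit 4 of r = 011001000001001 to get c = 011101000001001.


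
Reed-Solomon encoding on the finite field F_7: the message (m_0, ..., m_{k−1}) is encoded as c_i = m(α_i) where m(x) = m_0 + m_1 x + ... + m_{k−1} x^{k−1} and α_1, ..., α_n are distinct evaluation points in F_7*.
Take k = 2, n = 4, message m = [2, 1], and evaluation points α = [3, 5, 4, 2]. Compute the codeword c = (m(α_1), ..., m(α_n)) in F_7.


c = [5, 0, 6, 4]

Message polynomial: m(x) = 2 + 1·x (mod 7).
For each evaluation point α_i, compute m(α_i) mod 7:
  α_1 = 3: Horner steps 1 → 5, so m(3) = 5.
  α_2 = 5: Horner steps 1 → 0, so m(5) = 0.
  α_3 = 4: Horner steps 1 → 6, so m(4) = 6.
  α_4 = 2: Horner steps 1 → 4, so m(2) = 4.
Codeword c = [5, 0, 6, 4] ∈ F_7^4.


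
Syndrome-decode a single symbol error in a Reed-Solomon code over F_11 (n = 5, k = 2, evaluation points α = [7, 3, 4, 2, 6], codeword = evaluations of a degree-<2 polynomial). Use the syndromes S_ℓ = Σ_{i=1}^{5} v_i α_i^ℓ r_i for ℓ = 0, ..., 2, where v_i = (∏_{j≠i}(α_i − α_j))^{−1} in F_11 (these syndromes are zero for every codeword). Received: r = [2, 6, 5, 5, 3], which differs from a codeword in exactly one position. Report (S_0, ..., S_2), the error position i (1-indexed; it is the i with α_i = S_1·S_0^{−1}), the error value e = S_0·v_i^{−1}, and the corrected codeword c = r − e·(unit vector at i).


S = (6, 1, 2), error at position 4, error magnitude e = 9, c = [2, 6, 5, 7, 3].

Step 1: column multipliers v_i = (∏_{j≠i}(α_i − α_j))^{−1} mod 11.
  i = 1 (α = 7): (7−3)(7−4)(7−2)(7−6) = 4·3·5·1 = 60 ≡ 5, so v_1 = 5^{−1} = 9 (mod 11).
  i = 2 (α = 3): (3−7)(3−4)(3−2)(3−6) = (−4)·(−1)·1·(−3) = −12 ≡ 10, so v_2 = 10^{−1} = 10 (mod 11).
  i = 3 (α = 4): (4−7)(4−3)(4−2)(4−6) = (−3)·1·2·(−2) = 12 ≡ 1, so v_3 = 1^{−1} = 1 (mod 11).
  i = 4 (α = 2): (2−7)(2−3)(2−4)(2−6) = (−5)·(−1)·(−2)·(−4) = 40 ≡ 7, so v_4 = 7^{−1} = 8 (mod 11).
  i = 5 (α = 6): (6−7)(6−3)(6−4)(6−2) = (−1)·3·2·4 = −24 ≡ 9, so v_5 = 9^{−1} = 5 (mod 11).
  v = [9, 10, 1, 8, 5].
Step 2: syndromes of r = [2, 6, 5, 5, 3] (all sums mod 11).
  S_0 = Σ v_i r_i = 9·2 + 10·6 + 1·5 + 8·5 + 5·3 = 138 ≡ 6.
  S_1 = Σ v_i α_i r_i = 9·7·2 + 10·3·6 + 1·4·5 + 8·2·5 + 5·6·3 = 496 ≡ 1.
  α_i^2 mod 11 = [5, 9, 5, 4, 3].
  S_2 = Σ v_i α_i^2 r_i = 9·5·2 + 10·9·6 + 1·5·5 + 8·4·5 + 5·3·3 = 860 ≡ 2.
  S = (6, 1, 2) ≠ 0, so r is not a codeword (an error is present).
Step 3: locate the error. For a single error e at position i, S_ℓ = v_i·e·α_i^ℓ, so α_err = S_1/S_0.
  S_0^{−1} = 6^{−1} = 2 (mod 11), so α_err = 1·2 = 2 ≡ 2 = α_4. Error position i = 4.
  Consistency check: S_2/S_1 = 2·1 = 2 ≡ 2 = α_err ✓ (single-error assumption holds).
Step 4: error magnitude e = S_0/v_4 = S_0·∏_{j≠4}(α_4 − α_j) = 6·7 = 42 ≡ 9 (mod 11).
Step 5: correct position 4: c_4 = r_4 − e = 5 − 9 ≡ 7 (mod 11). Hence c = [2, 6, 5, 7, 3].
  Check: interpolating c through the α_i gives m(x) = 9 + 10·x (degree < 2) with m(α_i) = c_i for every i, so c is indeed a codeword.


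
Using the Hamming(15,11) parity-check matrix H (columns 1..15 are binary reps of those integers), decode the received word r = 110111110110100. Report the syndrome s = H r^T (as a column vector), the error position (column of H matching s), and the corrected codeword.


s = (0, 1, 1, 1)^T, error position = 7, corrected codeword c = 110111010110100

Compute s = H r^T mod 2 one row at a time:
  s_1 = 1 + 0 + 1 + 1 + 0 + 1 + 0 + 0 = 4 ≡ 0 (mod 2).
  s_2 = 1 + 1 + 1 + 1 + 0 + 1 + 0 + 0 = 5 ≡ 1 (mod 2).
  s_3 = 1 + 0 + 1 + 1 + 1 + 1 + 0 + 0 = 5 ≡ 1 (mod 2).
  s_4 = 1 + 0 + 1 + 1 + 0 + 1 + 1 + 0 = 5 ≡ 1 (mod 2).
s = (0, 1, 1, 1)^T — this equals column 7 of H (binary 0111), so error is at position 7.
Correct: flip bit 7 of r = 110111110110100 to get c = 110111010110100.


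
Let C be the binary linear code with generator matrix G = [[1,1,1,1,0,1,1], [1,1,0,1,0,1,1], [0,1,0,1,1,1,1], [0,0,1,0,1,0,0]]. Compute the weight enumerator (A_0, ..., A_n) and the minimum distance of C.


Weight distribution: A_0 = 1, A_1 = 3, A_2 = 3, A_3 = 1, A_4 = 1, A_5 = 3, A_6 = 3, A_7 = 1. Minimum distance d = 1.

Enumerate all 2^4 = 16 messages m ∈ F_2^4.
For each, compute codeword c = mG in F_2^7, then tally its weight.
  m = 0000 → c = 0000000, weight = 0.
  m = 1000 → c = 1111011, weight = 6.
  m = 0100 → c = 1101011, weight = 5.
  m = 1100 → c = 0010000, weight = 1.
  m = 0010 → c = 0101111, weight = 5.
  m = 1010 → c = 1010100, weight = 3.
  m = 0110 → c = 1000100, weight = 2.
  m = 1110 → c = 0111111, weight = 6.
  m = 0001 → c = 0010100, weight = 2.
  m = 1001 → c = 1101111, weight = 6.
  m = 0101 → c = 1111111, weight = 7.
  m = 1101 → c = 0000100, weight = 1.
  m = 0011 → c = 0111011, weight = 5.
  m = 1011 → c = 1000000, weight = 1.
  m = 0111 → c = 1010000, weight = 2.
  m = 1111 → c = 0101011, weight = 4.
Tally weights:
  weight 0: 1 codewords.
  weight 1: 3 codewords.
  weight 2: 3 codewords.
  weight 3: 1 codewords.
  weight 4: 1 codewords.
  weight 5: 3 codewords.
  weight 6: 3 codewords.
  weight 7: 1 codewords.
Minimum distance d = smallest w > 0 with A_w > 0 = 1.
Sanity: Σ A_w = 16 = 2^4 = 16 ✓.


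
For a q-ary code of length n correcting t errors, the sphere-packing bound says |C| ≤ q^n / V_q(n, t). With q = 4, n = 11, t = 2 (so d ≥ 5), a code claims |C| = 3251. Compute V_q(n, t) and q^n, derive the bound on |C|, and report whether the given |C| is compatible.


V_q(n, t) = 529, q^n = 4194304, Hamming bound = 7928, |C| = 3251 ≤ bound (satisfied).

Step 1: Compute V_q(n, t) = Σ_{j=0}^2 C(n, j) (q−1)^j.
  j = 0: C(11,0)·(3)^0 = 1·1 = 1.
  j = 1: C(11,1)·(3)^1 = 11·3 = 33.
  j = 2: C(11,2)·(3)^2 = 55·9 = 495.
  V_q(n, t) = 1 + 33 + 495 = 529.
Step 2: q^n = 4^11 = 4194304.
Step 3: Hamming bound ⌊q^n / V_q(n,t)⌋ = ⌊4194304/529⌋ = 7928.
Step 4: Compare |C| = 3251 to 7928: satisfied.
The claimed |C| lies below the Hamming bound.


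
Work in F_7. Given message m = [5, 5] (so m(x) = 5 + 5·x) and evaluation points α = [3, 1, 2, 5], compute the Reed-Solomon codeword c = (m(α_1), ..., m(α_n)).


c = [6, 3, 1, 2]

Message polynomial: m(x) = 5 + 5·x (mod 7).
For each evaluation point α_i, compute m(α_i) mod 7:
  α_1 = 3: Horner steps 5 → 6, so m(3) = 6.
  α_2 = 1: Horner steps 5 → 3, so m(1) = 3.
  α_3 = 2: Horner steps 5 → 1, so m(2) = 1.
  α_4 = 5: Horner steps 5 → 2, so m(5) = 2.
Codeword c = [6, 3, 1, 2] ∈ F_7^4.


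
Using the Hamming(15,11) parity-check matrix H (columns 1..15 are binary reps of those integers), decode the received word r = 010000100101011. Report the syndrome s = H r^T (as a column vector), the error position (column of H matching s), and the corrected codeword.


s = (0, 0, 1, 0)^T, error position = 2, corrected codeword c = 000000100101011

Compute s = H r^T mod 2 one row at a time:
  s_1 = 0 + 0 + 1 + 0 + 1 + 0 + 1 + 1 = 4 ≡ 0 (mod 2).
  s_2 = 0 + 0 + 0 + 1 + 1 + 0 + 1 + 1 = 4 ≡ 0 (mod 2).
  s_3 = 1 + 0 + 0 + 1 + 1 + 0 + 1 + 1 = 5 ≡ 1 (mod 2).
  s_4 = 0 + 0 + 0 + 1 + 0 + 0 + 0 + 1 = 2 ≡ 0 (mod 2).
s = (0, 0, 1, 0)^T — this equals column 2 of H (binary 0010), so error is at position 2.
Correct: flip bit 2 of r = 010000100101011 to get c = 000000100101011.


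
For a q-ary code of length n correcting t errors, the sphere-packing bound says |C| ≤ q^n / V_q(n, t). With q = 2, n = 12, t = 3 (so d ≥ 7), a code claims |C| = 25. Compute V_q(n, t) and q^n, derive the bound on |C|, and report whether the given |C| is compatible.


V_q(n, t) = 299, q^n = 4096, Hamming bound = 13, |C| = 25 > bound (violated).

Step 1: Compute V_q(n, t) = Σ_{j=0}^3 C(n, j) (q−1)^j.
  j = 0: C(12,0)·(1)^0 = 1·1 = 1.
  j = 1: C(12,1)·(1)^1 = 12·1 = 12.
  j = 2: C(12,2)·(1)^2 = 66·1 = 66.
  j = 3: C(12,3)·(1)^3 = 220·1 = 220.
  V_q(n, t) = 1 + 12 + 66 + 220 = 299.
Step 2: q^n = 2^12 = 4096.
Step 3: Hamming bound ⌊q^n / V_q(n,t)⌋ = ⌊4096/299⌋ = 13.
Step 4: Compare |C| = 25 to 13: violated.
The claimed |C| lies above the Hamming bound, so no 2-ary code of length 12 with d ≥ 7 can have 25 codewords.


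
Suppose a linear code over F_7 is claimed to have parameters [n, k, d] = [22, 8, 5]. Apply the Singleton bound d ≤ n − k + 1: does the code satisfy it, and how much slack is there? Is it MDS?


Singleton RHS = n − k + 1 = 15, slack = 10, bound satisfied, not MDS.

Singleton bound: d ≤ n − k + 1.
Here n = 22, k = 8, so n − k + 1 = 15.
Given d = 5, check d ≤ 15: YES.
Slack = (n − k + 1) − d = 10.
The code is NOT MDS (slack = 10 > 0).
Description: the claimed parameters are [22, 8, 5]_7; such a code would be non-MDS.


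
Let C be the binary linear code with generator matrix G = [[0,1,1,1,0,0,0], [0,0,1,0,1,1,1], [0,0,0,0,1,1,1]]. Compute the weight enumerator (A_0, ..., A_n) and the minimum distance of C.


Weight distribution: A_0 = 1, A_1 = 1, A_2 = 1, A_3 = 2, A_4 = 1, A_5 = 1, A_6 = 1. Minimum distance d = 1.

Enumerate all 2^3 = 8 messages m ∈ F_2^3.
For each, compute codeword c = mG in F_2^7, then tally its weight.
  m = 000 → c = 0000000, weight = 0.
  m = 100 → c = 0111000, weight = 3.
  m = 010 → c = 0010111, weight = 4.
  m = 110 → c = 0101111, weight = 5.
  m = 001 → c = 0000111, weight = 3.
  m = 101 → c = 0111111, weight = 6.
  m = 011 → c = 0010000, weight = 1.
  m = 111 → c = 0101000, weight = 2.
Tally weights:
  weight 0: 1 codewords.
  weight 1: 1 codewords.
  weight 2: 1 codewords.
  weight 3: 2 codewords.
  weight 4: 1 codewords.
  weight 5: 1 codewords.
  weight 6: 1 codewords.
Minimum distance d = smallest w > 0 with A_w > 0 = 1.
Sanity: Σ A_w = 8 = 2^3 = 8 ✓.


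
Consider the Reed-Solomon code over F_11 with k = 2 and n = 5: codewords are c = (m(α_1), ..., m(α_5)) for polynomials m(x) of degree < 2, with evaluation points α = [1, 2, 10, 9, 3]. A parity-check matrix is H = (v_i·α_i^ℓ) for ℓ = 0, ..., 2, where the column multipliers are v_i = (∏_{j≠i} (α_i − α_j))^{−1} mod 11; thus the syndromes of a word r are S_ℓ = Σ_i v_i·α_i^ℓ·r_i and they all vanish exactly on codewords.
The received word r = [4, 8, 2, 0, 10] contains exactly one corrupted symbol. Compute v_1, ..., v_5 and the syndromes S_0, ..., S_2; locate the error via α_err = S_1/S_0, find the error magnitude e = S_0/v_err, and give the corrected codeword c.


S = (9, 9, 9), error at position 1, error magnitude e = 9, c = [6, 8, 2, 0, 10].

Step 1: column multipliers v_i = (∏_{j≠i}(α_i − α_j))^{−1} mod 11.
  i = 1 (α = 1): (1−2)(1−10)(1−9)(1−3) = (−1)·(−9)·(−8)·(−2) = 144 ≡ 1, so v_1 = 1^{−1} = 1 (mod 11).
  i = 2 (α = 2): (2−1)(2−10)(2−9)(2−3) = 1·(−8)·(−7)·(−1) = −56 ≡ 10, so v_2 = 10^{−1} = 10 (mod 11).
  i = 3 (α = 10): (10−1)(10−2)(10−9)(10−3) = 9·8·1·7 = 504 ≡ 9, so v_3 = 9^{−1} = 5 (mod 11).
  i = 4 (α = 9): (9−1)(9−2)(9−10)(9−3) = 8·7·(−1)·6 = −336 ≡ 5, so v_4 = 5^{−1} = 9 (mod 11).
  i = 5 (α = 3): (3−1)(3−2)(3−10)(3−9) = 2·1·(−7)·(−6) = 84 ≡ 7, so v_5 = 7^{−1} = 8 (mod 11).
  v = [1, 10, 5, 9, 8].
Step 2: syndromes of r = [4, 8, 2, 0, 10] (all sums mod 11).
  S_0 = Σ v_i r_i = 1·4 + 10·8 + 5·2 + 9·0 + 8·10 = 174 ≡ 9.
  S_1 = Σ v_i α_i r_i = 1·1·4 + 10·2·8 + 5·10·2 + 9·9·0 + 8·3·10 = 504 ≡ 9.
  α_i^2 mod 11 = [1, 4, 1, 4, 9].
  S_2 = Σ v_i α_i^2 r_i = 1·1·4 + 10·4·8 + 5·1·2 + 9·4·0 + 8·9·10 = 1054 ≡ 9.
  S = (9, 9, 9) ≠ 0, so r is not a codeword (an error is present).
Step 3: locate the error. For a single error e at position i, S_ℓ = v_i·e·α_i^ℓ, so α_err = S_1/S_0.
  S_0^{−1} = 9^{−1} = 5 (mod 11), so α_err = 9·5 = 45 ≡ 1 = α_1. Error position i = 1.
  Consistency check: S_2/S_1 = 9·5 = 45 ≡ 1 = α_err ✓ (single-error assumption holds).
Step 4: error magnitude e = S_0/v_1 = S_0·∏_{j≠1}(α_1 − α_j) = 9·1 = 9 ≡ 9 (mod 11).
Step 5: correct position 1: c_1 = r_1 − e = 4 − 9 ≡ 6 (mod 11). Hence c = [6, 8, 2, 0, 10].
  Check: interpolating c through the α_i gives m(x) = 4 + 2·x (degree < 2) with m(α_i) = c_i for every i, so c is indeed a codeword.


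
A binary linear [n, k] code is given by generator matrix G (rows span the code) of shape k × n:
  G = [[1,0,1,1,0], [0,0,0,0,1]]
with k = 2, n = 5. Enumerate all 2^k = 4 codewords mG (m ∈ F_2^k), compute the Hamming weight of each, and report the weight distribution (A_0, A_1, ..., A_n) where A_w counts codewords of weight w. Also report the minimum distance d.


Weight distribution: A_0 = 1, A_1 = 1, A_3 = 1, A_4 = 1. Minimum distance d = 1.

Enumerate all 2^2 = 4 messages m ∈ F_2^2.
For each, compute codeword c = mG in F_2^5, then tally its weight.
  m = 00 → c = 00000, weight = 0.
  m = 10 → c = 10110, weight = 3.
  m = 01 → c = 00001, weight = 1.
  m = 11 → c = 10111, weight = 4.
Tally weights:
  weight 0: 1 codewords.
  weight 1: 1 codewords.
  weight 3: 1 codewords.
  weight 4: 1 codewords.
Minimum distance d = smallest w > 0 with A_w > 0 = 1.
Sanity: Σ A_w = 4 = 2^2 = 4 ✓.


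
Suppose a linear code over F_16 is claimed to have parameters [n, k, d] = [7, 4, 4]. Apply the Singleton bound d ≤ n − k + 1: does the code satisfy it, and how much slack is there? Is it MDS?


Singleton RHS = n − k + 1 = 4, slack = 0, bound satisfied, MDS.

Singleton bound: d ≤ n − k + 1.
Here n = 7, k = 4, so n − k + 1 = 4.
Given d = 4, check d ≤ 4: YES.
Slack = (n − k + 1) − d = 0.
The code is MDS (slack = 0).
Description: the claimed parameters are [7, 4, 4]_16; such a code would be MDS (meets Singleton bound).


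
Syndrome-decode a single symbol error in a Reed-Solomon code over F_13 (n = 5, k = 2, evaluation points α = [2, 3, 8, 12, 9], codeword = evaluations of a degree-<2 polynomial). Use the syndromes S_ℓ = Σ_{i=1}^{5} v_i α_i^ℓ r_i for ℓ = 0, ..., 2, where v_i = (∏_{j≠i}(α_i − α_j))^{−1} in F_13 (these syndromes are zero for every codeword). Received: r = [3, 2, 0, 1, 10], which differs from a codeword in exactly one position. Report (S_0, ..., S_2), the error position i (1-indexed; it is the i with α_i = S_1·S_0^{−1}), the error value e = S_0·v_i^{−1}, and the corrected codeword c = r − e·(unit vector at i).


S = (6, 12, 11), error at position 1, error magnitude e = 11, c = [5, 2, 0, 1, 10].

Step 1: column multipliers v_i = (∏_{j≠i}(α_i − α_j))^{−1} mod 13.
  i = 1 (α = 2): (2−3)(2−8)(2−12)(2−9) = (−1)·(−6)·(−10)·(−7) = 420 ≡ 4, so v_1 = 4^{−1} = 10 (mod 13).
  i = 2 (α = 3): (3−2)(3−8)(3−12)(3−9) = 1·(−5)·(−9)·(−6) = −270 ≡ 3, so v_2 = 3^{−1} = 9 (mod 13).
  i = 3 (α = 8): (8−2)(8−3)(8−12)(8−9) = 6·5·(−4)·(−1) = 120 ≡ 3, so v_3 = 3^{−1} = 9 (mod 13).
  i = 4 (α = 12): (12−2)(12−3)(12−8)(12−9) = 10·9·4·3 = 1080 ≡ 1, so v_4 = 1^{−1} = 1 (mod 13).
  i = 5 (α = 9): (9−2)(9−3)(9−8)(9−12) = 7·6·1·(−3) = −126 ≡ 4, so v_5 = 4^{−1} = 10 (mod 13).
  v = [10, 9, 9, 1, 10].
Step 2: syndromes of r = [3, 2, 0, 1, 10] (all sums mod 13).
  S_0 = Σ v_i r_i = 10·3 + 9·2 + 9·0 + 1·1 + 10·10 = 149 ≡ 6.
  S_1 = Σ v_i α_i r_i = 10·2·3 + 9·3·2 + 9·8·0 + 1·12·1 + 10·9·10 = 1026 ≡ 12.
  α_i^2 mod 13 = [4, 9, 12, 1, 3].
  S_2 = Σ v_i α_i^2 r_i = 10·4·3 + 9·9·2 + 9·12·0 + 1·1·1 + 10·3·10 = 583 ≡ 11.
  S = (6, 12, 11) ≠ 0, so r is not a codeword (an error is present).
Step 3: locate the error. For a single error e at position i, S_ℓ = v_i·e·α_i^ℓ, so α_err = S_1/S_0.
  S_0^{−1} = 6^{−1} = 11 (mod 13), so α_err = 12·11 = 132 ≡ 2 = α_1. Error position i = 1.
  Consistency check: S_2/S_1 = 11·12 = 132 ≡ 2 = α_err ✓ (single-error assumption holds).
Step 4: error magnitude e = S_0/v_1 = S_0·∏_{j≠1}(α_1 − α_j) = 6·4 = 24 ≡ 11 (mod 13).
Step 5: correct position 1: c_1 = r_1 − e = 3 − 11 ≡ 5 (mod 13). Hence c = [5, 2, 0, 1, 10].
  Check: interpolating c through the α_i gives m(x) = 11 + 10·x (degree < 2) with m(α_i) = c_i for every i, so c is indeed a codeword.


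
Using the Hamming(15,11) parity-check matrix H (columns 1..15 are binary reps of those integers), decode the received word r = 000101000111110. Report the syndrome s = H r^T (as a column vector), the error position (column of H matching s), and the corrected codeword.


s = (1, 1, 0, 0)^T, error position = 12, corrected codeword c = 000101000110110

Compute s = H r^T mod 2 one row at a time:
  s_1 = 0 + 0 + 1 + 1 + 1 + 1 + 1 + 0 = 5 ≡ 1 (mod 2).
  s_2 = 1 + 0 + 1 + 0 + 1 + 1 + 1 + 0 = 5 ≡ 1 (mod 2).
  s_3 = 0 + 0 + 1 + 0 + 1 + 1 + 1 + 0 = 4 ≡ 0 (mod 2).
  s_4 = 0 + 0 + 0 + 0 + 0 + 1 + 1 + 0 = 2 ≡ 0 (mod 2).
s = (1, 1, 0, 0)^T — this equals column 12 of H (binary 1100), so error is at position 12.
Correct: flip bit 12 of r = 000101000111110 to get c = 000101000110110.


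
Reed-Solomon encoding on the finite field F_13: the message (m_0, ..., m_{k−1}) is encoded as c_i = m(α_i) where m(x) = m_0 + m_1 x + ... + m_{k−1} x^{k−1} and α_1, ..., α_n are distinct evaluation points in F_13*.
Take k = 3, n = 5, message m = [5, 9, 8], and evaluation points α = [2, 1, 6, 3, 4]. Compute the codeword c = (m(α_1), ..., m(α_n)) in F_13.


c = [3, 9, 9, 0, 0]

Message polynomial: m(x) = 5 + 9·x + 8·x^2 (mod 13).
For each evaluation point α_i, compute m(α_i) mod 13:
  α_1 = 2: Horner steps 8 → 12 → 3, so m(2) = 3.
  α_2 = 1: Horner steps 8 → 4 → 9, so m(1) = 9.
  α_3 = 6: Horner steps 8 → 5 → 9, so m(6) = 9.
  α_4 = 3: Horner steps 8 → 7 → 0, so m(3) = 0.
  α_5 = 4: Horner steps 8 → 2 → 0, so m(4) = 0.
Codeword c = [3, 9, 9, 0, 0] ∈ F_13^5.


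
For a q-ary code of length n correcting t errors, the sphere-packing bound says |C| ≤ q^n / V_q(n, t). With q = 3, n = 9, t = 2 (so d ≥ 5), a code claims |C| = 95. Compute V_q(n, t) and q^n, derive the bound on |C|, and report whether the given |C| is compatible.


V_q(n, t) = 163, q^n = 19683, Hamming bound = 120, |C| = 95 ≤ bound (satisfied).

Step 1: Compute V_q(n, t) = Σ_{j=0}^2 C(n, j) (q−1)^j.
  j = 0: C(9,0)·(2)^0 = 1·1 = 1.
  j = 1: C(9,1)·(2)^1 = 9·2 = 18.
  j = 2: C(9,2)·(2)^2 = 36·4 = 144.
  V_q(n, t) = 1 + 18 + 144 = 163.
Step 2: q^n = 3^9 = 19683.
Step 3: Hamming bound ⌊q^n / V_q(n,t)⌋ = ⌊19683/163⌋ = 120.
Step 4: Compare |C| = 95 to 120: satisfied.
The claimed |C| lies below the Hamming bound.


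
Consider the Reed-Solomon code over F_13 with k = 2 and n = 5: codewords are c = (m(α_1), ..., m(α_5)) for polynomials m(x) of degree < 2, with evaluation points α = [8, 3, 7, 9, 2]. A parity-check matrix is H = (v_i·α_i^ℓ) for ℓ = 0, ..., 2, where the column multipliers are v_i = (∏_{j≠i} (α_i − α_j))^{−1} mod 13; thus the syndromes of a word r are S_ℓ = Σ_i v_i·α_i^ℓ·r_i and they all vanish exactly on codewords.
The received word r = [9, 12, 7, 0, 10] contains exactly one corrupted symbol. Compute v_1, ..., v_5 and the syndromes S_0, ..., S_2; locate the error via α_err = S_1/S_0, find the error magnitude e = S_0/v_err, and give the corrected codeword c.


S = (9, 3, 1), error at position 4, error magnitude e = 2, c = [9, 12, 7, 11, 10].

Step 1: column multipliers v_i = (∏_{j≠i}(α_i − α_j))^{−1} mod 13.
  i = 1 (α = 8): (8−3)(8−7)(8−9)(8−2) = 5·1·(−1)·6 = −30 ≡ 9, so v_1 = 9^{−1} = 3 (mod 13).
  i = 2 (α = 3): (3−8)(3−7)(3−9)(3−2) = (−5)·(−4)·(−6)·1 = −120 ≡ 10, so v_2 = 10^{−1} = 4 (mod 13).
  i = 3 (α = 7): (7−8)(7−3)(7−9)(7−2) = (−1)·4·(−2)·5 = 40 ≡ 1, so v_3 = 1^{−1} = 1 (mod 13).
  i = 4 (α = 9): (9−8)(9−3)(9−7)(9−2) = 1·6·2·7 = 84 ≡ 6, so v_4 = 6^{−1} = 11 (mod 13).
  i = 5 (α = 2): (2−8)(2−3)(2−7)(2−9) = (−6)·(−1)·(−5)·(−7) = 210 ≡ 2, so v_5 = 2^{−1} = 7 (mod 13).
  v = [3, 4, 1, 11, 7].
Step 2: syndromes of r = [9, 12, 7, 0, 10] (all sums mod 13).
  S_0 = Σ v_i r_i = 3·9 + 4·12 + 1·7 + 11·0 + 7·10 = 152 ≡ 9.
  S_1 = Σ v_i α_i r_i = 3·8·9 + 4·3·12 + 1·7·7 + 11·9·0 + 7·2·10 = 549 ≡ 3.
  α_i^2 mod 13 = [12, 9, 10, 3, 4].
  S_2 = Σ v_i α_i^2 r_i = 3·12·9 + 4·9·12 + 1·10·7 + 11·3·0 + 7·4·10 = 1106 ≡ 1.
  S = (9, 3, 1) ≠ 0, so r is not a codeword (an error is present).
Step 3: locate the error. For a single error e at position i, S_ℓ = v_i·e·α_i^ℓ, so α_err = S_1/S_0.
  S_0^{−1} = 9^{−1} = 3 (mod 13), so α_err = 3·3 = 9 ≡ 9 = α_4. Error position i = 4.
  Consistency check: S_2/S_1 = 1·9 = 9 ≡ 9 = α_err ✓ (single-error assumption holds).
Step 4: error magnitude e = S_0/v_4 = S_0·∏_{j≠4}(α_4 − α_j) = 9·6 = 54 ≡ 2 (mod 13).
Step 5: correct position 4: c_4 = r_4 − e = 0 − 2 ≡ 11 (mod 13). Hence c = [9, 12, 7, 11, 10].
  Check: interpolating c through the α_i gives m(x) = 6 + 2·x (degree < 2) with m(α_i) = c_i for every i, so c is indeed a codeword.


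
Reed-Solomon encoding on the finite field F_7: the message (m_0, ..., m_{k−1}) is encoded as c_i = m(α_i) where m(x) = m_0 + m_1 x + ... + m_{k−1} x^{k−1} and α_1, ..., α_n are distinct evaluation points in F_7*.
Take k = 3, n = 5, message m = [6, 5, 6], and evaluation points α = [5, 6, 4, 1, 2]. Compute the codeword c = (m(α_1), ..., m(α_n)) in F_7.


c = [6, 0, 3, 3, 5]

Message polynomial: m(x) = 6 + 5·x + 6·x^2 (mod 7).
For each evaluation point α_i, compute m(α_i) mod 7:
  α_1 = 5: Horner steps 6 → 0 → 6, so m(5) = 6.
  α_2 = 6: Horner steps 6 → 6 → 0, so m(6) = 0.
  α_3 = 4: Horner steps 6 → 1 → 3, so m(4) = 3.
  α_4 = 1: Horner steps 6 → 4 → 3, so m(1) = 3.
  α_5 = 2: Horner steps 6 → 3 → 5, so m(2) = 5.
Codeword c = [6, 0, 3, 3, 5] ∈ F_7^5.


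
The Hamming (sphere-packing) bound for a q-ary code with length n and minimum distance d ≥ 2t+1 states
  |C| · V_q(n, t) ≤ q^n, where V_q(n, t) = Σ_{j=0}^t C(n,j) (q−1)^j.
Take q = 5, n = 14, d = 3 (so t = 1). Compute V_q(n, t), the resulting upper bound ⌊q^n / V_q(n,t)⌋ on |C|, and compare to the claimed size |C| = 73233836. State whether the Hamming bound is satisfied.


V_q(n, t) = 57, q^n = 6103515625, Hamming bound = 107079221, |C| = 73233836 ≤ bound (satisfied).

Step 1: Compute V_q(n, t) = Σ_{j=0}^1 C(n, j) (q−1)^j.
  j = 0: C(14,0)·(4)^0 = 1·1 = 1.
  j = 1: C(14,1)·(4)^1 = 14·4 = 56.
  V_q(n, t) = 1 + 56 = 57.
Step 2: q^n = 5^14 = 6103515625.
Step 3: Hamming bound ⌊q^n / V_q(n,t)⌋ = ⌊6103515625/57⌋ = 107079221.
Step 4: Compare |C| = 73233836 to 107079221: satisfied.
The claimed |C| lies below the Hamming bound.


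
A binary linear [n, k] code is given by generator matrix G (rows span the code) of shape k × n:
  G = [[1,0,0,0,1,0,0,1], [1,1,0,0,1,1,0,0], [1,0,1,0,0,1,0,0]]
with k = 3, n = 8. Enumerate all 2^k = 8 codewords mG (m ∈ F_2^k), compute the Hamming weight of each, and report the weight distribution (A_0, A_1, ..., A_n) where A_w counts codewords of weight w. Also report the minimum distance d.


Weight distribution: A_0 = 1, A_3 = 4, A_4 = 3. Minimum distance d = 3.

Enumerate all 2^3 = 8 messages m ∈ F_2^3.
For each, compute codeword c = mG in F_2^8, then tally its weight.
  m = 000 → c = 00000000, weight = 0.
  m = 100 → c = 10001001, weight = 3.
  m = 010 → c = 11001100, weight = 4.
  m = 110 → c = 01000101, weight = 3.
  m = 001 → c = 10100100, weight = 3.
  m = 101 → c = 00101101, weight = 4.
  m = 011 → c = 01101000, weight = 3.
  m = 111 → c = 11100001, weight = 4.
Tally weights:
  weight 0: 1 codewords.
  weight 3: 4 codewords.
  weight 4: 3 codewords.
Minimum distance d = smallest w > 0 with A_w > 0 = 3.
Sanity: Σ A_w = 8 = 2^3 = 8 ✓.


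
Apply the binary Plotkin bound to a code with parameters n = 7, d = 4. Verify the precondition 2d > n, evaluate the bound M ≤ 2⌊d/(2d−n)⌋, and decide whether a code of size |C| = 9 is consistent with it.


Plotkin bound M ≤ 8; given |C| = 9 > bound (violated).

Check applicability: 2d = 8, n = 7.
2d − n = 1 > 0, so Plotkin applies.
Compute d/(2d−n) = 4/1 ≈ 4.0000.
⌊d/(2d−n)⌋ = 4.
Plotkin bound: M ≤ 2·4 = 8.
Given |C| = 9, check: VIOLATED.
This |C| is above the Plotkin bound, so no binary code with n = 7, d = 4 and 9 codewords exists.


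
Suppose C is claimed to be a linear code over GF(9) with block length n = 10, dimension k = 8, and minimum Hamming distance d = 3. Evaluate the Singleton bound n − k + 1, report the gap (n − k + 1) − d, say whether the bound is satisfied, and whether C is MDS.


Singleton RHS = n − k + 1 = 3, slack = 0, bound satisfied, MDS.

Singleton bound: d ≤ n − k + 1.
Here n = 10, k = 8, so n − k + 1 = 3.
Given d = 3, check d ≤ 3: YES.
Slack = (n − k + 1) − d = 0.
The code is MDS (slack = 0).
Description: the claimed parameters are [10, 8, 3]_9; such a code would be MDS (meets Singleton bound).


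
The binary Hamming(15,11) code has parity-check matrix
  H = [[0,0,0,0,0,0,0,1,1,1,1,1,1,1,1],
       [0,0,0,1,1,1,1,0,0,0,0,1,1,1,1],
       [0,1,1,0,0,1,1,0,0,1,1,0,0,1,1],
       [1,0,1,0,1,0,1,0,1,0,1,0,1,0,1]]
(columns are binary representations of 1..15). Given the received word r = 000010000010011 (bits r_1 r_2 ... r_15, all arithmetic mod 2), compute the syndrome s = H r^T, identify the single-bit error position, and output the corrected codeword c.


s = (1, 1, 1, 1)^T, error position = 15, corrected codeword c = 000010000010010

Compute s = H r^T mod 2 one row at a time:
  s_1 = 0 + 0 + 0 + 1 + 0 + 0 + 1 + 1 = 3 ≡ 1 (mod 2).
  s_2 = 0 + 1 + 0 + 0 + 0 + 0 + 1 + 1 = 3 ≡ 1 (mod 2).
  s_3 = 0 + 0 + 0 + 0 + 0 + 1 + 1 + 1 = 3 ≡ 1 (mod 2).
  s_4 = 0 + 0 + 1 + 0 + 0 + 1 + 0 + 1 = 3 ≡ 1 (mod 2).
s = (1, 1, 1, 1)^T — this equals column 15 of H (binary 1111), so error is at position 15.
Correct: flip bit 15 of r = 000010000010011 to get c = 000010000010010.


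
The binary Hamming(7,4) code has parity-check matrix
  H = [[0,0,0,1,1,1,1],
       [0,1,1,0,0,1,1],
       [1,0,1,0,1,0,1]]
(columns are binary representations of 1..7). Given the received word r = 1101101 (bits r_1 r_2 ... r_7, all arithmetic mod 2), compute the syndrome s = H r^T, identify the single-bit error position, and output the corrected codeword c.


s = (1, 0, 1)^T, error position = 5, corrected codeword c = 1101001

Compute s = H r^T mod 2 one row at a time:
  s_1 = 1 + 1 + 0 + 1 = 3 ≡ 1 (mod 2).
  s_2 = 1 + 0 + 0 + 1 = 2 ≡ 0 (mod 2).
  s_3 = 1 + 0 + 1 + 1 = 3 ≡ 1 (mod 2).
s = (1, 0, 1)^T — this equals column 5 of H (binary 101), so error is at position 5.
Correct: flip bit 5 of r = 1101101 to get c = 1101001.


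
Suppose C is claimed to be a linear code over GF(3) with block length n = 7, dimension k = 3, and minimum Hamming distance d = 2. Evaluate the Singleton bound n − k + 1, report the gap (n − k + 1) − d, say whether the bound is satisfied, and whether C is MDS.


Singleton RHS = n − k + 1 = 5, slack = 3, bound satisfied, not MDS.

Singleton bound: d ≤ n − k + 1.
Here n = 7, k = 3, so n − k + 1 = 5.
Given d = 2, check d ≤ 5: YES.
Slack = (n − k + 1) − d = 3.
The code is NOT MDS (slack = 3 > 0).
Description: the claimed parameters are [7, 3, 2]_3; such a code would be non-MDS.


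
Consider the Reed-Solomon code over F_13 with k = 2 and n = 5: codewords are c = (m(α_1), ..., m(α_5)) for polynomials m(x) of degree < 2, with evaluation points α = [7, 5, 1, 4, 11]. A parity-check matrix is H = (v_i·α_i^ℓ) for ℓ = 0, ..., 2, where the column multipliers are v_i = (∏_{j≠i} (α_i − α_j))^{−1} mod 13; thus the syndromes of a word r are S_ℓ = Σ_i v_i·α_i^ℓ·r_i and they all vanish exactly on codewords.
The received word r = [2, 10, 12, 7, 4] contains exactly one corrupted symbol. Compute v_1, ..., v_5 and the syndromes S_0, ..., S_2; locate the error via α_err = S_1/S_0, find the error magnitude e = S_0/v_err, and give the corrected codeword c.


S = (1, 5, 12), error at position 2, error magnitude e = 9, c = [2, 1, 12, 7, 4].

Step 1: column multipliers v_i = (∏_{j≠i}(α_i − α_j))^{−1} mod 13.
  i = 1 (α = 7): (7−5)(7−1)(7−4)(7−11) = 2·6·3·(−4) = −144 ≡ 12, so v_1 = 12^{−1} = 12 (mod 13).
  i = 2 (α = 5): (5−7)(5−1)(5−4)(5−11) = (−2)·4·1·(−6) = 48 ≡ 9, so v_2 = 9^{−1} = 3 (mod 13).
  i = 3 (α = 1): (1−7)(1−5)(1−4)(1−11) = (−6)·(−4)·(−3)·(−10) = 720 ≡ 5, so v_3 = 5^{−1} = 8 (mod 13).
  i = 4 (α = 4): (4−7)(4−5)(4−1)(4−11) = (−3)·(−1)·3·(−7) = −63 ≡ 2, so v_4 = 2^{−1} = 7 (mod 13).
  i = 5 (α = 11): (11−7)(11−5)(11−1)(11−4) = 4·6·10·7 = 1680 ≡ 3, so v_5 = 3^{−1} = 9 (mod 13).
  v = [12, 3, 8, 7, 9].
Step 2: syndromes of r = [2, 10, 12, 7, 4] (all sums mod 13).
  S_0 = Σ v_i r_i = 12·2 + 3·10 + 8·12 + 7·7 + 9·4 = 235 ≡ 1.
  S_1 = Σ v_i α_i r_i = 12·7·2 + 3·5·10 + 8·1·12 + 7·4·7 + 9·11·4 = 1006 ≡ 5.
  α_i^2 mod 13 = [10, 12, 1, 3, 4].
  S_2 = Σ v_i α_i^2 r_i = 12·10·2 + 3·12·10 + 8·1·12 + 7·3·7 + 9·4·4 = 987 ≡ 12.
  S = (1, 5, 12) ≠ 0, so r is not a codeword (an error is present).
Step 3: locate the error. For a single error e at position i, S_ℓ = v_i·e·α_i^ℓ, so α_err = S_1/S_0.
  S_0^{−1} = 1^{−1} = 1 (mod 13), so α_err = 5·1 = 5 ≡ 5 = α_2. Error position i = 2.
  Consistency check: S_2/S_1 = 12·8 = 96 ≡ 5 = α_err ✓ (single-error assumption holds).
Step 4: error magnitude e = S_0/v_2 = S_0·∏_{j≠2}(α_2 − α_j) = 1·9 = 9 ≡ 9 (mod 13).
Step 5: correct position 2: c_2 = r_2 − e = 10 − 9 ≡ 1 (mod 13). Hence c = [2, 1, 12, 7, 4].
  Check: interpolating c through the α_i gives m(x) = 5 + 7·x (degree < 2) with m(α_i) = c_i for every i, so c is indeed a codeword.


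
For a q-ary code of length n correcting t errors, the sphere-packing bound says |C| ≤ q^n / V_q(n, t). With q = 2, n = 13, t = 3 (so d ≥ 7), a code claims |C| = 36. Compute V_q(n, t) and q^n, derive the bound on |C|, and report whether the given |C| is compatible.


V_q(n, t) = 378, q^n = 8192, Hamming bound = 21, |C| = 36 > bound (violated).

Step 1: Compute V_q(n, t) = Σ_{j=0}^3 C(n, j) (q−1)^j.
  j = 0: C(13,0)·(1)^0 = 1·1 = 1.
  j = 1: C(13,1)·(1)^1 = 13·1 = 13.
  j = 2: C(13,2)·(1)^2 = 78·1 = 78.
  j = 3: C(13,3)·(1)^3 = 286·1 = 286.
  V_q(n, t) = 1 + 13 + 78 + 286 = 378.
Step 2: q^n = 2^13 = 8192.
Step 3: Hamming bound ⌊q^n / V_q(n,t)⌋ = ⌊8192/378⌋ = 21.
Step 4: Compare |C| = 36 to 21: violated.
The claimed |C| lies above the Hamming bound, so no 2-ary code of length 13 with d ≥ 7 can have 36 codewords.
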